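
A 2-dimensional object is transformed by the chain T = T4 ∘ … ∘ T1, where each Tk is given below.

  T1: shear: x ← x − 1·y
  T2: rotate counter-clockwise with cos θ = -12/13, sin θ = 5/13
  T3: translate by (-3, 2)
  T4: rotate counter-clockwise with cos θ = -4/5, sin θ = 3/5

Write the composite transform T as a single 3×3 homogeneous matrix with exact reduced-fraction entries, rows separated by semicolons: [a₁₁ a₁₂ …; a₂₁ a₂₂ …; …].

T1 = [1 -1 0; 0 1 0; 0 0 1]
T2·T1 = [-12/13 7/13 0; 5/13 -17/13 0; 0 0 1]
T3·…·T1 = [-12/13 7/13 -3; 5/13 -17/13 2; 0 0 1]
T4·…·T1 = [33/65 23/65 6/5; -56/65 89/65 -17/5; 0 0 1]

T = [33/65 23/65 6/5; -56/65 89/65 -17/5; 0 0 1]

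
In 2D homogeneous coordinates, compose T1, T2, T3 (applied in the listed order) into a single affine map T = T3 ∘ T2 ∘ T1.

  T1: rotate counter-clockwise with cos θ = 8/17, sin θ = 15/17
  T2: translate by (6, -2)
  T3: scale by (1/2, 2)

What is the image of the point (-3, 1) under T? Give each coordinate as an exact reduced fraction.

T(p) = (63/34, -142/17)

T1 rotate counter-clockwise with cos θ = 8/17, sin θ = 15/17: (-3, 1) → (-39/17, -37/17)
T2 translate by (6, -2): (-39/17, -37/17) → (63/17, -71/17)
T3 scale by (1/2, 2): (63/17, -71/17) → (63/34, -142/17)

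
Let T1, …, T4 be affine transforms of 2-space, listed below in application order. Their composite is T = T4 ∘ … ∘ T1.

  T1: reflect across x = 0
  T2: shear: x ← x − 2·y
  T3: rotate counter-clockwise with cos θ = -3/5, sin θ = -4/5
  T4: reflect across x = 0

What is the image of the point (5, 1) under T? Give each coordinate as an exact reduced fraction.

T(p) = (-5, 5)

T1 reflect across x = 0: (5, 1) → (-5, 1)
T2 shear: x ← x − 2·y: (-5, 1) → (-7, 1)
T3 rotate counter-clockwise with cos θ = -3/5, sin θ = -4/5: (-7, 1) → (5, 5)
T4 reflect across x = 0: (5, 5) → (-5, 5)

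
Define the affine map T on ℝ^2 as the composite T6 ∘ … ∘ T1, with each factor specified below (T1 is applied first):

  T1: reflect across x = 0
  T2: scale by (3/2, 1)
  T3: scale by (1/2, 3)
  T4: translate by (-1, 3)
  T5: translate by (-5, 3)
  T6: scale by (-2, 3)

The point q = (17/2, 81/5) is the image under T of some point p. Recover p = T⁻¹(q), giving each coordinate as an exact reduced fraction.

T1 = [-1 0 0; 0 1 0; 0 0 1]
T2·T1 = [-3/2 0 0; 0 1 0; 0 0 1]
T3·…·T1 = [-3/4 0 0; 0 3 0; 0 0 1]
T4·…·T1 = [-3/4 0 -1; 0 3 3; 0 0 1]
T5·…·T1 = [-3/4 0 -6; 0 3 6; 0 0 1]
T6·…·T1 = [3/2 0 12; 0 9 18; 0 0 1]
det M = 27/2; M⁻¹ = [2/3 0 -8; 0 1/9 -2; 0 0 1]
M⁻¹ · (17/2, 81/5)ᵀ = (-7/3, -1/5)ᵀ

p = (-7/3, -1/5)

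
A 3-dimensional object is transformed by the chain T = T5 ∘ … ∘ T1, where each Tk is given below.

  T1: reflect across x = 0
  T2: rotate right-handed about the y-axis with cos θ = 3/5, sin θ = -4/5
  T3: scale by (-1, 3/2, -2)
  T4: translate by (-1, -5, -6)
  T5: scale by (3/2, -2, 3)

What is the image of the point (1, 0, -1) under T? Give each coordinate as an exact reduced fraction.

T1 reflect across x = 0: (1, 0, -1) → (-1, 0, -1)
T2 rotate right-handed about the y-axis with cos θ = 3/5, sin θ = -4/5: (-1, 0, -1) → (1/5, 0, -7/5)
T3 scale by (-1, 3/2, -2): (1/5, 0, -7/5) → (-1/5, 0, 14/5)
T4 translate by (-1, -5, -6): (-1/5, 0, 14/5) → (-6/5, -5, -16/5)
T5 scale by (3/2, -2, 3): (-6/5, -5, -16/5) → (-9/5, 10, -48/5)

T(p) = (-9/5, 10, -48/5)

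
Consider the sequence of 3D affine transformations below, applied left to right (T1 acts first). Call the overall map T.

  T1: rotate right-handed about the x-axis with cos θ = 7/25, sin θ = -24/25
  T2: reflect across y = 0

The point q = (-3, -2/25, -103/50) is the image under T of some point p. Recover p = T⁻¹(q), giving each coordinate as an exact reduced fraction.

p = (-3, 2, -1/2)

T1 = [1 0 0 0; 0 7/25 24/25 0; 0 -24/25 7/25 0; 0 0 0 1]
T2·T1 = [1 0 0 0; 0 -7/25 -24/25 0; 0 -24/25 7/25 0; 0 0 0 1]
det M = -1; M⁻¹ = [1 0 0 0; 0 -7/25 -24/25 0; 0 -24/25 7/25 0; 0 0 0 1]
M⁻¹ · (-3, -2/25, -103/50)ᵀ = (-3, 2, -1/2)ᵀ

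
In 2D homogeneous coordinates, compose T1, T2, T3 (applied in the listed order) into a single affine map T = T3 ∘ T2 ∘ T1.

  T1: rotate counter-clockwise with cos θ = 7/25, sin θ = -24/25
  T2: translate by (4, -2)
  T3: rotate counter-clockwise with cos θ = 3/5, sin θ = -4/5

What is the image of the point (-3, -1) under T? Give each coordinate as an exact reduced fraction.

T(p) = (9/5, -7/5)

T1 rotate counter-clockwise with cos θ = 7/25, sin θ = -24/25: (-3, -1) → (-9/5, 13/5)
T2 translate by (4, -2): (-9/5, 13/5) → (11/5, 3/5)
T3 rotate counter-clockwise with cos θ = 3/5, sin θ = -4/5: (11/5, 3/5) → (9/5, -7/5)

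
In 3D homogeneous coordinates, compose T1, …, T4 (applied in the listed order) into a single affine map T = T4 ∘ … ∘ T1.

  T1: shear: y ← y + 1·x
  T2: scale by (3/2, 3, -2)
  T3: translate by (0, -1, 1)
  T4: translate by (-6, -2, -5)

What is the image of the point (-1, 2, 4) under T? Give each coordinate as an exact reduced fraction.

T1 shear: y ← y + 1·x: (-1, 2, 4) → (-1, 1, 4)
T2 scale by (3/2, 3, -2): (-1, 1, 4) → (-3/2, 3, -8)
T3 translate by (0, -1, 1): (-3/2, 3, -8) → (-3/2, 2, -7)
T4 translate by (-6, -2, -5): (-3/2, 2, -7) → (-15/2, 0, -12)

T(p) = (-15/2, 0, -12)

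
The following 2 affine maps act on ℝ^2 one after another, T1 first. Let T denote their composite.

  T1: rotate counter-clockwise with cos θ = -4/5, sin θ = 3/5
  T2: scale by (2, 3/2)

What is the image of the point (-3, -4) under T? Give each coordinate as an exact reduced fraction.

T(p) = (48/5, 21/10)

T1 rotate counter-clockwise with cos θ = -4/5, sin θ = 3/5: (-3, -4) → (24/5, 7/5)
T2 scale by (2, 3/2): (24/5, 7/5) → (48/5, 21/10)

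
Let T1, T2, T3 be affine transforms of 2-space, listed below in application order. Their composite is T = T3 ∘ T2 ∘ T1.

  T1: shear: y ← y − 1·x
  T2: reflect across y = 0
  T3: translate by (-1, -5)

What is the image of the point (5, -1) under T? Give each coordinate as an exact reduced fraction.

T1 shear: y ← y − 1·x: (5, -1) → (5, -6)
T2 reflect across y = 0: (5, -6) → (5, 6)
T3 translate by (-1, -5): (5, 6) → (4, 1)

T(p) = (4, 1)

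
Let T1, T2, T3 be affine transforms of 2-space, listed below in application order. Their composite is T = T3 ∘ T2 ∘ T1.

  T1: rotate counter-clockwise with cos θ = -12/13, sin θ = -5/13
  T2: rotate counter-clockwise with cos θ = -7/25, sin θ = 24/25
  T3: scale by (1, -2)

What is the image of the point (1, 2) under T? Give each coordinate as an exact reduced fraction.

T1 rotate counter-clockwise with cos θ = -12/13, sin θ = -5/13: (1, 2) → (-2/13, -29/13)
T2 rotate counter-clockwise with cos θ = -7/25, sin θ = 24/25: (-2/13, -29/13) → (142/65, 31/65)
T3 scale by (1, -2): (142/65, 31/65) → (142/65, -62/65)

T(p) = (142/65, -62/65)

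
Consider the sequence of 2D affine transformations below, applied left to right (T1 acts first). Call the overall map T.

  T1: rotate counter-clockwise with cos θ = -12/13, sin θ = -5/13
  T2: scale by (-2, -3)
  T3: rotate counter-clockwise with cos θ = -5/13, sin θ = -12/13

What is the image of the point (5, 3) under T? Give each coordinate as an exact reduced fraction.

T1 rotate counter-clockwise with cos θ = -12/13, sin θ = -5/13: (5, 3) → (-45/13, -61/13)
T2 scale by (-2, -3): (-45/13, -61/13) → (90/13, 183/13)
T3 rotate counter-clockwise with cos θ = -5/13, sin θ = -12/13: (90/13, 183/13) → (1746/169, -1995/169)

T(p) = (1746/169, -1995/169)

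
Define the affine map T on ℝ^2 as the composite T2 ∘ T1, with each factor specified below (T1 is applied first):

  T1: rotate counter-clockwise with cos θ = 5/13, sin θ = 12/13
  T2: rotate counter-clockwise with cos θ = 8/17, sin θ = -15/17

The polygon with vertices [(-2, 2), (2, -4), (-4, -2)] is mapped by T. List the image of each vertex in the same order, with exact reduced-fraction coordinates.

T1 rotate counter-clockwise with cos θ = 5/13, sin θ = 12/13: (-2, 2) → (-34/13, -14/13); (2, -4) → (58/13, 4/13); (-4, -2) → (4/13, -58/13)
T2 rotate counter-clockwise with cos θ = 8/17, sin θ = -15/17: (-34/13, -14/13) → (-482/221, 398/221); (58/13, 4/13) → (524/221, -838/221); (4/13, -58/13) → (-838/221, -524/221)

image vertices: (-482/221, 398/221), (524/221, -838/221), (-838/221, -524/221)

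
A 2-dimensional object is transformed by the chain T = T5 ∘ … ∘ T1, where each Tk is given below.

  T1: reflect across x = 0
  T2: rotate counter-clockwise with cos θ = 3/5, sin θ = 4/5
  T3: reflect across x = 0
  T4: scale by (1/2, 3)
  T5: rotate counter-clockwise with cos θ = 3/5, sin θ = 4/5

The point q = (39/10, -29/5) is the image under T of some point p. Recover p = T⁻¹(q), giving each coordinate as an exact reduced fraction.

p = (-1, -5)

T1 = [-1 0 0; 0 1 0; 0 0 1]
T2·T1 = [-3/5 -4/5 0; -4/5 3/5 0; 0 0 1]
T3·…·T1 = [3/5 4/5 0; -4/5 3/5 0; 0 0 1]
T4·…·T1 = [3/10 2/5 0; -12/5 9/5 0; 0 0 1]
T5·…·T1 = [21/10 -6/5 0; -6/5 7/5 0; 0 0 1]
det M = 3/2; M⁻¹ = [14/15 4/5 0; 4/5 7/5 0; 0 0 1]
M⁻¹ · (39/10, -29/5)ᵀ = (-1, -5)ᵀ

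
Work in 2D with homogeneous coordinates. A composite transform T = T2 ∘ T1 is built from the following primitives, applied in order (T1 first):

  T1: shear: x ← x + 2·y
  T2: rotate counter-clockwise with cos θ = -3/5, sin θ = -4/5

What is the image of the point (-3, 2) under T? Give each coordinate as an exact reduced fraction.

T(p) = (1, -2)

T1 shear: x ← x + 2·y: (-3, 2) → (1, 2)
T2 rotate counter-clockwise with cos θ = -3/5, sin θ = -4/5: (1, 2) → (1, -2)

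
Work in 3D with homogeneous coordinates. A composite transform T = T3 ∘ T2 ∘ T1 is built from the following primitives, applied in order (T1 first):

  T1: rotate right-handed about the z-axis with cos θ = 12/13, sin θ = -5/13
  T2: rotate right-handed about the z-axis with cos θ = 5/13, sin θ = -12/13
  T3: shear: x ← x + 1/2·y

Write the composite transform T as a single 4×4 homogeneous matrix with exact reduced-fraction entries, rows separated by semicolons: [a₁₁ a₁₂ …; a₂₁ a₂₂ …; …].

T = [-1/2 1 0 0; -1 0 0 0; 0 0 1 0; 0 0 0 1]

T1 = [12/13 5/13 0 0; -5/13 12/13 0 0; 0 0 1 0; 0 0 0 1]
T2·T1 = [0 1 0 0; -1 0 0 0; 0 0 1 0; 0 0 0 1]
T3·…·T1 = [-1/2 1 0 0; -1 0 0 0; 0 0 1 0; 0 0 0 1]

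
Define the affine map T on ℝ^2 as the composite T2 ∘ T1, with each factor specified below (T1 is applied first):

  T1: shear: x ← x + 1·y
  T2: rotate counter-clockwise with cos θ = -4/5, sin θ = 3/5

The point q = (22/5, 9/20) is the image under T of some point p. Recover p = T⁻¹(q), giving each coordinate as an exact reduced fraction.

p = (-1/4, -3)

T1 = [1 1 0; 0 1 0; 0 0 1]
T2·T1 = [-4/5 -7/5 0; 3/5 -1/5 0; 0 0 1]
det M = 1; M⁻¹ = [-1/5 7/5 0; -3/5 -4/5 0; 0 0 1]
M⁻¹ · (22/5, 9/20)ᵀ = (-1/4, -3)ᵀ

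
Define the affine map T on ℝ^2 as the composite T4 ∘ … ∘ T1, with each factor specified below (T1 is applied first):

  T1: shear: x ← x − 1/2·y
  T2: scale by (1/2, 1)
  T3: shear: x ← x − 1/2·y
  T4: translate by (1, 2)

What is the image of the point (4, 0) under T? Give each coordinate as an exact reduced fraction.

T1 shear: x ← x − 1/2·y: (4, 0) → (4, 0)
T2 scale by (1/2, 1): (4, 0) → (2, 0)
T3 shear: x ← x − 1/2·y: (2, 0) → (2, 0)
T4 translate by (1, 2): (2, 0) → (3, 2)

T(p) = (3, 2)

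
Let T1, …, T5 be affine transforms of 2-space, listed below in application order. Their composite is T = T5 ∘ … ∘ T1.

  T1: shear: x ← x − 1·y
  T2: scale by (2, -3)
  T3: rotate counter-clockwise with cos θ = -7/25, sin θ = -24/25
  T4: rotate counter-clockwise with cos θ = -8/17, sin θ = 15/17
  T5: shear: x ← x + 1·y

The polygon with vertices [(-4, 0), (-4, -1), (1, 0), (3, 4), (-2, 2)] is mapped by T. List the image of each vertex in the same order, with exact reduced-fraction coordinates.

image vertices: (-4024/425, -696/425), (-2031/425, 726/425), (1006/425, 174/425), (-4954/425, -5166/425), (-5998/425, -3192/425)

T1 shear: x ← x − 1·y: (-4, 0) → (-4, 0); (-4, -1) → (-3, -1); (1, 0) → (1, 0); (3, 4) → (-1, 4); (-2, 2) → (-4, 2)
T2 scale by (2, -3): (-4, 0) → (-8, 0); (-3, -1) → (-6, 3); (1, 0) → (2, 0); (-1, 4) → (-2, -12); (-4, 2) → (-8, -6)
T3 rotate counter-clockwise with cos θ = -7/25, sin θ = -24/25: (-8, 0) → (56/25, 192/25); (-6, 3) → (114/25, 123/25); (2, 0) → (-14/25, -48/25); (-2, -12) → (-274/25, 132/25); (-8, -6) → (-88/25, 234/25)
T4 rotate counter-clockwise with cos θ = -8/17, sin θ = 15/17: (56/25, 192/25) → (-3328/425, -696/425); (114/25, 123/25) → (-2757/425, 726/425); (-14/25, -48/25) → (832/425, 174/425); (-274/25, 132/25) → (212/425, -5166/425); (-88/25, 234/25) → (-2806/425, -3192/425)
T5 shear: x ← x + 1·y: (-3328/425, -696/425) → (-4024/425, -696/425); (-2757/425, 726/425) → (-2031/425, 726/425); (832/425, 174/425) → (1006/425, 174/425); (212/425, -5166/425) → (-4954/425, -5166/425); (-2806/425, -3192/425) → (-5998/425, -3192/425)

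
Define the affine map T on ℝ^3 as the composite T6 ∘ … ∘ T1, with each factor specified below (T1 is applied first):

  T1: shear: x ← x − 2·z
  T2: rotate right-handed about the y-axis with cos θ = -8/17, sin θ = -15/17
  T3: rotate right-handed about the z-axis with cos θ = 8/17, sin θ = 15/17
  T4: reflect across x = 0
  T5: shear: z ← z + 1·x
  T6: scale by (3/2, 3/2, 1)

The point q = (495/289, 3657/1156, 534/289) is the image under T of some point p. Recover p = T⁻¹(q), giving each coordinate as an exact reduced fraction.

p = (-3, 2, -3/2)

T1 = [1 0 -2 0; 0 1 0 0; 0 0 1 0; 0 0 0 1]
T2·T1 = [-8/17 0 1/17 0; 0 1 0 0; 15/17 0 -38/17 0; 0 0 0 1]
T3·…·T1 = [-64/289 -15/17 8/289 0; -120/289 8/17 15/289 0; 15/17 0 -38/17 0; 0 0 0 1]
T4·…·T1 = [64/289 15/17 -8/289 0; -120/289 8/17 15/289 0; 15/17 0 -38/17 0; 0 0 0 1]
T5·…·T1 = [64/289 15/17 -8/289 0; -120/289 8/17 15/289 0; 319/289 15/17 -654/289 0; 0 0 0 1]
T6·…·T1 = [96/289 45/34 -12/289 0; -180/289 12/17 45/578 0; 319/289 15/17 -654/289 0; 0 0 0 1]
det M = -9/4; M⁻¹ = [214/289 -380/289 -1/17 0; 10/17 16/51 0 0; 512/867 -150/289 -8/17 0; 0 0 0 1]
M⁻¹ · (495/289, 3657/1156, 534/289)ᵀ = (-3, 2, -3/2)ᵀ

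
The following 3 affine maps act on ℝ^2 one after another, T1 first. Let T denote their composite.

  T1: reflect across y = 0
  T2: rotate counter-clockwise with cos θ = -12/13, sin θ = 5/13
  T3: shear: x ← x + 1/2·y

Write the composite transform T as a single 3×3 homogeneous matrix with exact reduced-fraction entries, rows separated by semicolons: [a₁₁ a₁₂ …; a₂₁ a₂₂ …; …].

T1 = [1 0 0; 0 -1 0; 0 0 1]
T2·T1 = [-12/13 5/13 0; 5/13 12/13 0; 0 0 1]
T3·…·T1 = [-19/26 11/13 0; 5/13 12/13 0; 0 0 1]

T = [-19/26 11/13 0; 5/13 12/13 0; 0 0 1]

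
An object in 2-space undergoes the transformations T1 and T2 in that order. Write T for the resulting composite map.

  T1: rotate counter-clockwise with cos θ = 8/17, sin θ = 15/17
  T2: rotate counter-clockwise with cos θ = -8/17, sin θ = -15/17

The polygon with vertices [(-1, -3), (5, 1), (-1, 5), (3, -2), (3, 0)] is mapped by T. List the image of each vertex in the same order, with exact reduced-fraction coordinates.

T1 rotate counter-clockwise with cos θ = 8/17, sin θ = 15/17: (-1, -3) → (37/17, -39/17); (5, 1) → (25/17, 83/17); (-1, 5) → (-83/17, 25/17); (3, -2) → (54/17, 29/17); (3, 0) → (24/17, 45/17)
T2 rotate counter-clockwise with cos θ = -8/17, sin θ = -15/17: (37/17, -39/17) → (-881/289, -243/289); (25/17, 83/17) → (1045/289, -1039/289); (-83/17, 25/17) → (1039/289, 1045/289); (54/17, 29/17) → (3/289, -1042/289); (24/17, 45/17) → (483/289, -720/289)

image vertices: (-881/289, -243/289), (1045/289, -1039/289), (1039/289, 1045/289), (3/289, -1042/289), (483/289, -720/289)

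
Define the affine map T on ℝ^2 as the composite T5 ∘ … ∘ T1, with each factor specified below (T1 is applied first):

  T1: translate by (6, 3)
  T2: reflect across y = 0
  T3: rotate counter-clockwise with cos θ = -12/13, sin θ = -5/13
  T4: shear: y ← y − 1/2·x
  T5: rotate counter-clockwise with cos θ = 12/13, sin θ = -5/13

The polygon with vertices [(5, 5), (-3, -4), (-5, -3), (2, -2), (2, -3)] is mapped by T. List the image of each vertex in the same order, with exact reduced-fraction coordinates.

T1 translate by (6, 3): (5, 5) → (11, 8); (-3, -4) → (3, -1); (-5, -3) → (1, 0); (2, -2) → (8, 1); (2, -3) → (8, 0)
T2 reflect across y = 0: (11, 8) → (11, -8); (3, -1) → (3, 1); (1, 0) → (1, 0); (8, 1) → (8, -1); (8, 0) → (8, 0)
T3 rotate counter-clockwise with cos θ = -12/13, sin θ = -5/13: (11, -8) → (-172/13, 41/13); (3, 1) → (-31/13, -27/13); (1, 0) → (-12/13, -5/13); (8, -1) → (-101/13, -28/13); (8, 0) → (-96/13, -40/13)
T4 shear: y ← y − 1/2·x: (-172/13, 41/13) → (-172/13, 127/13); (-31/13, -27/13) → (-31/13, -23/26); (-12/13, -5/13) → (-12/13, 1/13); (-101/13, -28/13) → (-101/13, 45/26); (-96/13, -40/13) → (-96/13, 8/13)
T5 rotate counter-clockwise with cos θ = 12/13, sin θ = -5/13: (-172/13, 127/13) → (-1429/169, 2384/169); (-31/13, -23/26) → (-859/338, 17/169); (-12/13, 1/13) → (-139/169, 72/169); (-101/13, 45/26) → (-2199/338, 775/169); (-96/13, 8/13) → (-1112/169, 576/169)

image vertices: (-1429/169, 2384/169), (-859/338, 17/169), (-139/169, 72/169), (-2199/338, 775/169), (-1112/169, 576/169)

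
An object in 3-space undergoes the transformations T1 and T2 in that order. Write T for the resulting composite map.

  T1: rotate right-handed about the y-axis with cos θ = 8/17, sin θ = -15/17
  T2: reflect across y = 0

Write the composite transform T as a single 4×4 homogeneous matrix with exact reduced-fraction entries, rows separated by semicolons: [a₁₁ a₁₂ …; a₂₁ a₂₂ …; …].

T = [8/17 0 -15/17 0; 0 -1 0 0; 15/17 0 8/17 0; 0 0 0 1]

T1 = [8/17 0 -15/17 0; 0 1 0 0; 15/17 0 8/17 0; 0 0 0 1]
T2·T1 = [8/17 0 -15/17 0; 0 -1 0 0; 15/17 0 8/17 0; 0 0 0 1]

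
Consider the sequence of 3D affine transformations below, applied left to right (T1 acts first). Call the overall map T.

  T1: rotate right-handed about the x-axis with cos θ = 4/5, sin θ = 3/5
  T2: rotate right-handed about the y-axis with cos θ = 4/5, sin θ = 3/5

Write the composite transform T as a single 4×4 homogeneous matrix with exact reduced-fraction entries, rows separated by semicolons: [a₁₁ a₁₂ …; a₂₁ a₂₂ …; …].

T1 = [1 0 0 0; 0 4/5 -3/5 0; 0 3/5 4/5 0; 0 0 0 1]
T2·T1 = [4/5 9/25 12/25 0; 0 4/5 -3/5 0; -3/5 12/25 16/25 0; 0 0 0 1]

T = [4/5 9/25 12/25 0; 0 4/5 -3/5 0; -3/5 12/25 16/25 0; 0 0 0 1]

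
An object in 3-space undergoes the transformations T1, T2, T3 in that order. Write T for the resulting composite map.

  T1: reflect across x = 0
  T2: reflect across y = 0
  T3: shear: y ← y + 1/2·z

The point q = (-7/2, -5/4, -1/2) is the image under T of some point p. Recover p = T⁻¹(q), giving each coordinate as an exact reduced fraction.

p = (7/2, 1, -1/2)

T1 = [-1 0 0 0; 0 1 0 0; 0 0 1 0; 0 0 0 1]
T2·T1 = [-1 0 0 0; 0 -1 0 0; 0 0 1 0; 0 0 0 1]
T3·…·T1 = [-1 0 0 0; 0 -1 1/2 0; 0 0 1 0; 0 0 0 1]
det M = 1; M⁻¹ = [-1 0 0 0; 0 -1 1/2 0; 0 0 1 0; 0 0 0 1]
M⁻¹ · (-7/2, -5/4, -1/2)ᵀ = (7/2, 1, -1/2)ᵀ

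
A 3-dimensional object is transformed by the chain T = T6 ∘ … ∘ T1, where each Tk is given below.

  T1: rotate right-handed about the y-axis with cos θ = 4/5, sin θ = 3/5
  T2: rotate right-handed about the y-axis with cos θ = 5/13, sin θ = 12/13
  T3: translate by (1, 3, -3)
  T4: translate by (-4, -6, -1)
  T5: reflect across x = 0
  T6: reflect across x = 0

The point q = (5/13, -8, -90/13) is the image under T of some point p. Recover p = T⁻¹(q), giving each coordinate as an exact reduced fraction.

p = (2, -5, 4)

T1 = [4/5 0 3/5 0; 0 1 0 0; -3/5 0 4/5 0; 0 0 0 1]
T2·T1 = [-16/65 0 63/65 0; 0 1 0 0; -63/65 0 -16/65 0; 0 0 0 1]
T3·…·T1 = [-16/65 0 63/65 1; 0 1 0 3; -63/65 0 -16/65 -3; 0 0 0 1]
T4·…·T1 = [-16/65 0 63/65 -3; 0 1 0 -3; -63/65 0 -16/65 -4; 0 0 0 1]
T5·…·T1 = [16/65 0 -63/65 3; 0 1 0 -3; -63/65 0 -16/65 -4; 0 0 0 1]
T6·…·T1 = [-16/65 0 63/65 -3; 0 1 0 -3; -63/65 0 -16/65 -4; 0 0 0 1]
det M = 1; M⁻¹ = [-16/65 0 -63/65 -60/13; 0 1 0 3; 63/65 0 -16/65 25/13; 0 0 0 1]
M⁻¹ · (5/13, -8, -90/13)ᵀ = (2, -5, 4)ᵀ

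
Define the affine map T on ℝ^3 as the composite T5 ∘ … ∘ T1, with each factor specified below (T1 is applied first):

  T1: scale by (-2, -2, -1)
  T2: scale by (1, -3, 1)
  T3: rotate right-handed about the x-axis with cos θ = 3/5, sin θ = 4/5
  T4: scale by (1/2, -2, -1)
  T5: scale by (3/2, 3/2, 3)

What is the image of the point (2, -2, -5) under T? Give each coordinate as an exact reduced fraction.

T(p) = (-3, 168/5, 99/5)

T1 scale by (-2, -2, -1): (2, -2, -5) → (-4, 4, 5)
T2 scale by (1, -3, 1): (-4, 4, 5) → (-4, -12, 5)
T3 rotate right-handed about the x-axis with cos θ = 3/5, sin θ = 4/5: (-4, -12, 5) → (-4, -56/5, -33/5)
T4 scale by (1/2, -2, -1): (-4, -56/5, -33/5) → (-2, 112/5, 33/5)
T5 scale by (3/2, 3/2, 3): (-2, 112/5, 33/5) → (-3, 168/5, 99/5)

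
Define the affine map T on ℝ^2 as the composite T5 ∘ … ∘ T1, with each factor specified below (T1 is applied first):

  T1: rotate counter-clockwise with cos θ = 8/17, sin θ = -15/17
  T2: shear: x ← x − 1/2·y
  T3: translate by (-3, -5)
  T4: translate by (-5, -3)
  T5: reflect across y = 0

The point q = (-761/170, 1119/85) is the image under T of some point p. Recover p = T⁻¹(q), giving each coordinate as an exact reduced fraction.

T1 = [8/17 15/17 0; -15/17 8/17 0; 0 0 1]
T2·T1 = [31/34 11/17 0; -15/17 8/17 0; 0 0 1]
T3·…·T1 = [31/34 11/17 -3; -15/17 8/17 -5; 0 0 1]
T4·…·T1 = [31/34 11/17 -8; -15/17 8/17 -8; 0 0 1]
T5·…·T1 = [31/34 11/17 -8; 15/17 -8/17 8; 0 0 1]
det M = -1; M⁻¹ = [8/17 11/17 -24/17; 15/17 -31/34 244/17; 0 0 1]
M⁻¹ · (-761/170, 1119/85)ᵀ = (5, -8/5)ᵀ

p = (5, -8/5)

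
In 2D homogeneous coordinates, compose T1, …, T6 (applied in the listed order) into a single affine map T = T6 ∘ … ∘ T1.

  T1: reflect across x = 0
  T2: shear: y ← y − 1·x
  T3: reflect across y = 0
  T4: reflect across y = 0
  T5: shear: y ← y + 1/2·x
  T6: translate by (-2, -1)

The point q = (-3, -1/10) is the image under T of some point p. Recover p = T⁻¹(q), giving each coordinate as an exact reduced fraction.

T1 = [-1 0 0; 0 1 0; 0 0 1]
T2·T1 = [-1 0 0; 1 1 0; 0 0 1]
T3·…·T1 = [-1 0 0; -1 -1 0; 0 0 1]
T4·…·T1 = [-1 0 0; 1 1 0; 0 0 1]
T5·…·T1 = [-1 0 0; 1/2 1 0; 0 0 1]
T6·…·T1 = [-1 0 -2; 1/2 1 -1; 0 0 1]
det M = -1; M⁻¹ = [-1 0 -2; 1/2 1 2; 0 0 1]
M⁻¹ · (-3, -1/10)ᵀ = (1, 2/5)ᵀ

p = (1, 2/5)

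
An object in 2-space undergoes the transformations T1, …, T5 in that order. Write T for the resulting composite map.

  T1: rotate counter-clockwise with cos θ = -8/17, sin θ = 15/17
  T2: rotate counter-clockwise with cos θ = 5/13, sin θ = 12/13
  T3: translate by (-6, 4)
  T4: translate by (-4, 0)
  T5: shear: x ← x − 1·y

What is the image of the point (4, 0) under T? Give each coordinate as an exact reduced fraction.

T(p) = (-3890/221, 800/221)

T1 rotate counter-clockwise with cos θ = -8/17, sin θ = 15/17: (4, 0) → (-32/17, 60/17)
T2 rotate counter-clockwise with cos θ = 5/13, sin θ = 12/13: (-32/17, 60/17) → (-880/221, -84/221)
T3 translate by (-6, 4): (-880/221, -84/221) → (-2206/221, 800/221)
T4 translate by (-4, 0): (-2206/221, 800/221) → (-3090/221, 800/221)
T5 shear: x ← x − 1·y: (-3090/221, 800/221) → (-3890/221, 800/221)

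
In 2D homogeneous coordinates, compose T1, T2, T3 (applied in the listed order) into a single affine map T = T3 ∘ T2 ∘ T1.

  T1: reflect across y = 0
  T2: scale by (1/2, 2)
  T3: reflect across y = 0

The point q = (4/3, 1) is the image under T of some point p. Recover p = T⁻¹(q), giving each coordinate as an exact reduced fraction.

p = (8/3, 1/2)

T1 = [1 0 0; 0 -1 0; 0 0 1]
T2·T1 = [1/2 0 0; 0 -2 0; 0 0 1]
T3·…·T1 = [1/2 0 0; 0 2 0; 0 0 1]
det M = 1; M⁻¹ = [2 0 0; 0 1/2 0; 0 0 1]
M⁻¹ · (4/3, 1)ᵀ = (8/3, 1/2)ᵀ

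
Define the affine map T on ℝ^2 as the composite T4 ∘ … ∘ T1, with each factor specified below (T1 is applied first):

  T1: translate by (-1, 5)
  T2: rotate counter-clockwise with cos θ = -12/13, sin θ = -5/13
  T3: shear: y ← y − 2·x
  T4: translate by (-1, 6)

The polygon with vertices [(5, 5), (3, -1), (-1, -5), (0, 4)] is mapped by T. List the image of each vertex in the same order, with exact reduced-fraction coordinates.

T1 translate by (-1, 5): (5, 5) → (4, 10); (3, -1) → (2, 4); (-1, -5) → (-2, 0); (0, 4) → (-1, 9)
T2 rotate counter-clockwise with cos θ = -12/13, sin θ = -5/13: (4, 10) → (2/13, -140/13); (2, 4) → (-4/13, -58/13); (-2, 0) → (24/13, 10/13); (-1, 9) → (57/13, -103/13)
T3 shear: y ← y − 2·x: (2/13, -140/13) → (2/13, -144/13); (-4/13, -58/13) → (-4/13, -50/13); (24/13, 10/13) → (24/13, -38/13); (57/13, -103/13) → (57/13, -217/13)
T4 translate by (-1, 6): (2/13, -144/13) → (-11/13, -66/13); (-4/13, -50/13) → (-17/13, 28/13); (24/13, -38/13) → (11/13, 40/13); (57/13, -217/13) → (44/13, -139/13)

image vertices: (-11/13, -66/13), (-17/13, 28/13), (11/13, 40/13), (44/13, -139/13)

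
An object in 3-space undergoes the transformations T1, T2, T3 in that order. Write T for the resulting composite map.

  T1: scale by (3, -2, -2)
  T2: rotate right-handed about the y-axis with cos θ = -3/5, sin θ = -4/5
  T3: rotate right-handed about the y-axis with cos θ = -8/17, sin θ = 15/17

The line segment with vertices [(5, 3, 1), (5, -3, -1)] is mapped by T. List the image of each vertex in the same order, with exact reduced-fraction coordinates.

image vertices: (1286/85, -6, 27/85), (1234/85, 6, 363/85)

T1 scale by (3, -2, -2): (5, 3, 1) → (15, -6, -2); (5, -3, -1) → (15, 6, 2)
T2 rotate right-handed about the y-axis with cos θ = -3/5, sin θ = -4/5: (15, -6, -2) → (-37/5, -6, 66/5); (15, 6, 2) → (-53/5, 6, 54/5)
T3 rotate right-handed about the y-axis with cos θ = -8/17, sin θ = 15/17: (-37/5, -6, 66/5) → (1286/85, -6, 27/85); (-53/5, 6, 54/5) → (1234/85, 6, 363/85)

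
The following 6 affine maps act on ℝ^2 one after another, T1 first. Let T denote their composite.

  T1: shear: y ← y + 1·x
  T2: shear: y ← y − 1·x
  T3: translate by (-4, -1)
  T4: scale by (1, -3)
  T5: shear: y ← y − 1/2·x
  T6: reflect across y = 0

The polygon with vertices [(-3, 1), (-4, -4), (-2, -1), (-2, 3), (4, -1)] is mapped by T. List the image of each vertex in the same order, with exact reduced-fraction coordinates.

T1 shear: y ← y + 1·x: (-3, 1) → (-3, -2); (-4, -4) → (-4, -8); (-2, -1) → (-2, -3); (-2, 3) → (-2, 1); (4, -1) → (4, 3)
T2 shear: y ← y − 1·x: (-3, -2) → (-3, 1); (-4, -8) → (-4, -4); (-2, -3) → (-2, -1); (-2, 1) → (-2, 3); (4, 3) → (4, -1)
T3 translate by (-4, -1): (-3, 1) → (-7, 0); (-4, -4) → (-8, -5); (-2, -1) → (-6, -2); (-2, 3) → (-6, 2); (4, -1) → (0, -2)
T4 scale by (1, -3): (-7, 0) → (-7, 0); (-8, -5) → (-8, 15); (-6, -2) → (-6, 6); (-6, 2) → (-6, -6); (0, -2) → (0, 6)
T5 shear: y ← y − 1/2·x: (-7, 0) → (-7, 7/2); (-8, 15) → (-8, 19); (-6, 6) → (-6, 9); (-6, -6) → (-6, -3); (0, 6) → (0, 6)
T6 reflect across y = 0: (-7, 7/2) → (-7, -7/2); (-8, 19) → (-8, -19); (-6, 9) → (-6, -9); (-6, -3) → (-6, 3); (0, 6) → (0, -6)

image vertices: (-7, -7/2), (-8, -19), (-6, -9), (-6, 3), (0, -6)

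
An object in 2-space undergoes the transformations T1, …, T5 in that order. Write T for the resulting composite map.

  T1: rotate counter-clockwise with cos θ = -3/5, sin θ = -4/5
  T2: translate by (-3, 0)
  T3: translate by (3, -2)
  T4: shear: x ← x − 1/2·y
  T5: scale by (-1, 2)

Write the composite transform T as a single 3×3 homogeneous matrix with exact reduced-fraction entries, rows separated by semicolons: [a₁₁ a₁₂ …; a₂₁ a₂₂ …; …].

T1 = [-3/5 4/5 0; -4/5 -3/5 0; 0 0 1]
T2·T1 = [-3/5 4/5 -3; -4/5 -3/5 0; 0 0 1]
T3·…·T1 = [-3/5 4/5 0; -4/5 -3/5 -2; 0 0 1]
T4·…·T1 = [-1/5 11/10 1; -4/5 -3/5 -2; 0 0 1]
T5·…·T1 = [1/5 -11/10 -1; -8/5 -6/5 -4; 0 0 1]

T = [1/5 -11/10 -1; -8/5 -6/5 -4; 0 0 1]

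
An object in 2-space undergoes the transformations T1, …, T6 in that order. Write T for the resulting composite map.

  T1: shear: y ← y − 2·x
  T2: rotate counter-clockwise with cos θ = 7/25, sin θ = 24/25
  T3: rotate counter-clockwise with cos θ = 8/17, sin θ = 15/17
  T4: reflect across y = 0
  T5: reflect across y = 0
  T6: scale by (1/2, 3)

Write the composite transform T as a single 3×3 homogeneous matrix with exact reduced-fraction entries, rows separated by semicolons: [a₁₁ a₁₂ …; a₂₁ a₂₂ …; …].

T1 = [1 0 0; -2 1 0; 0 0 1]
T2·T1 = [11/5 -24/25 0; 2/5 7/25 0; 0 0 1]
T3·…·T1 = [58/85 -297/425 0; 181/85 -304/425 0; 0 0 1]
T4·…·T1 = [58/85 -297/425 0; -181/85 304/425 0; 0 0 1]
T5·…·T1 = [58/85 -297/425 0; 181/85 -304/425 0; 0 0 1]
T6·…·T1 = [29/85 -297/850 0; 543/85 -912/425 0; 0 0 1]

T = [29/85 -297/850 0; 543/85 -912/425 0; 0 0 1]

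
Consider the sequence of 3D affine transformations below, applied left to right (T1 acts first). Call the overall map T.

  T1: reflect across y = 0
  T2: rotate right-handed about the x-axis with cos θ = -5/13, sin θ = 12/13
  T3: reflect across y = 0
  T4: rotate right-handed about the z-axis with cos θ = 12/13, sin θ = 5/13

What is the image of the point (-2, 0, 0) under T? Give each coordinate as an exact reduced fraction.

T(p) = (-24/13, -10/13, 0)

T1 reflect across y = 0: (-2, 0, 0) → (-2, 0, 0)
T2 rotate right-handed about the x-axis with cos θ = -5/13, sin θ = 12/13: (-2, 0, 0) → (-2, 0, 0)
T3 reflect across y = 0: (-2, 0, 0) → (-2, 0, 0)
T4 rotate right-handed about the z-axis with cos θ = 12/13, sin θ = 5/13: (-2, 0, 0) → (-24/13, -10/13, 0)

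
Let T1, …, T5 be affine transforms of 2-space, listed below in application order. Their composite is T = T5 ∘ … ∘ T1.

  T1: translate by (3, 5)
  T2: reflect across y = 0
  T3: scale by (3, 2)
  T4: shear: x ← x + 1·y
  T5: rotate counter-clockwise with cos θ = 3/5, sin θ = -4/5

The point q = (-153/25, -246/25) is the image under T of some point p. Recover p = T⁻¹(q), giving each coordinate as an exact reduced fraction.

p = (2, 2/5)

T1 = [1 0 3; 0 1 5; 0 0 1]
T2·T1 = [1 0 3; 0 -1 -5; 0 0 1]
T3·…·T1 = [3 0 9; 0 -2 -10; 0 0 1]
T4·…·T1 = [3 -2 -1; 0 -2 -10; 0 0 1]
T5·…·T1 = [9/5 -14/5 -43/5; -12/5 2/5 -26/5; 0 0 1]
det M = -6; M⁻¹ = [-1/15 -7/15 -3; -2/5 -3/10 -5; 0 0 1]
M⁻¹ · (-153/25, -246/25)ᵀ = (2, 2/5)ᵀ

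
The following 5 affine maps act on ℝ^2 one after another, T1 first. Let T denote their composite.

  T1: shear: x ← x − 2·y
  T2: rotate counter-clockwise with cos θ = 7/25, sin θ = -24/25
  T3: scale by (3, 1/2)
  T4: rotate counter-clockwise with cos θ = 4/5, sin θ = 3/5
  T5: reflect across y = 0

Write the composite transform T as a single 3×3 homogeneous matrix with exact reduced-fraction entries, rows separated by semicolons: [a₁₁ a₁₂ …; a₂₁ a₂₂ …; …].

T1 = [1 -2 0; 0 1 0; 0 0 1]
T2·T1 = [7/25 2/5 0; -24/25 11/5 0; 0 0 1]
T3·…·T1 = [21/25 6/5 0; -12/25 11/10 0; 0 0 1]
T4·…·T1 = [24/25 3/10 0; 3/25 8/5 0; 0 0 1]
T5·…·T1 = [24/25 3/10 0; -3/25 -8/5 0; 0 0 1]

T = [24/25 3/10 0; -3/25 -8/5 0; 0 0 1]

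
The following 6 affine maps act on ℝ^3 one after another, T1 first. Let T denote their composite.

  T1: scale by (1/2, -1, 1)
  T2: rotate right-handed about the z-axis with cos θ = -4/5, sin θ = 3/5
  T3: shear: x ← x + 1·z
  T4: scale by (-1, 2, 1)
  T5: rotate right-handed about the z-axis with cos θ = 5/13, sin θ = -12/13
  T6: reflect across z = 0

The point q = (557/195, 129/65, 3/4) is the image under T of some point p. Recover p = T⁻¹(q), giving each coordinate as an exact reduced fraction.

T1 = [1/2 0 0 0; 0 -1 0 0; 0 0 1 0; 0 0 0 1]
T2·T1 = [-2/5 3/5 0 0; 3/10 4/5 0 0; 0 0 1 0; 0 0 0 1]
T3·…·T1 = [-2/5 3/5 1 0; 3/10 4/5 0 0; 0 0 1 0; 0 0 0 1]
T4·…·T1 = [2/5 -3/5 -1 0; 3/5 8/5 0 0; 0 0 1 0; 0 0 0 1]
T5·…·T1 = [46/65 81/65 -5/13 0; -9/65 76/65 12/13 0; 0 0 1 0; 0 0 0 1]
T6·…·T1 = [46/65 81/65 -5/13 0; -9/65 76/65 12/13 0; 0 0 -1 0; 0 0 0 1]
det M = -1; M⁻¹ = [76/65 -81/65 -8/5 0; 9/65 46/65 3/5 0; 0 0 -1 0; 0 0 0 1]
M⁻¹ · (557/195, 129/65, 3/4)ᵀ = (-1/3, 9/4, -3/4)ᵀ

p = (-1/3, 9/4, -3/4)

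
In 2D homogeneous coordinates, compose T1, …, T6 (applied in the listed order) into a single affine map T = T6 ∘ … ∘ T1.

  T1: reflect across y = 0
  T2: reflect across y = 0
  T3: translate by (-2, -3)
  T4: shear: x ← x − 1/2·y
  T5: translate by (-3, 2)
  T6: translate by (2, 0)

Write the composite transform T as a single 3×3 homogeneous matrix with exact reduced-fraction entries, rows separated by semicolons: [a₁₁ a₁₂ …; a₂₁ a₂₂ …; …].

T1 = [1 0 0; 0 -1 0; 0 0 1]
T2·T1 = [1 0 0; 0 1 0; 0 0 1]
T3·…·T1 = [1 0 -2; 0 1 -3; 0 0 1]
T4·…·T1 = [1 -1/2 -1/2; 0 1 -3; 0 0 1]
T5·…·T1 = [1 -1/2 -7/2; 0 1 -1; 0 0 1]
T6·…·T1 = [1 -1/2 -3/2; 0 1 -1; 0 0 1]

T = [1 -1/2 -3/2; 0 1 -1; 0 0 1]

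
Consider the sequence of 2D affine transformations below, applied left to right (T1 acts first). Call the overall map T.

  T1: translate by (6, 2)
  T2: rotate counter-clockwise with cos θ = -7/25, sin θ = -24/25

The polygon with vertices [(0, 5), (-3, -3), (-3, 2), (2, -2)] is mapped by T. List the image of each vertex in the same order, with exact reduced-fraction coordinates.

T1 translate by (6, 2): (0, 5) → (6, 7); (-3, -3) → (3, -1); (-3, 2) → (3, 4); (2, -2) → (8, 0)
T2 rotate counter-clockwise with cos θ = -7/25, sin θ = -24/25: (6, 7) → (126/25, -193/25); (3, -1) → (-9/5, -13/5); (3, 4) → (3, -4); (8, 0) → (-56/25, -192/25)

image vertices: (126/25, -193/25), (-9/5, -13/5), (3, -4), (-56/25, -192/25)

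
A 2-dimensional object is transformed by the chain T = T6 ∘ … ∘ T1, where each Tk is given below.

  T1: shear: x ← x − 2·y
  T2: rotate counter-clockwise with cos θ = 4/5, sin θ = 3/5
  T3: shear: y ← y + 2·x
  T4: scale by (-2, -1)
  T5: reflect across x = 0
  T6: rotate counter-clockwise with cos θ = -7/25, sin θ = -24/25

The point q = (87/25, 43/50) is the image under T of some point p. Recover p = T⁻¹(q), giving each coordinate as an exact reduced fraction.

p = (-5/2, -1/2)

T1 = [1 -2 0; 0 1 0; 0 0 1]
T2·T1 = [4/5 -11/5 0; 3/5 -2/5 0; 0 0 1]
T3·…·T1 = [4/5 -11/5 0; 11/5 -24/5 0; 0 0 1]
T4·…·T1 = [-8/5 22/5 0; -11/5 24/5 0; 0 0 1]
T5·…·T1 = [8/5 -22/5 0; -11/5 24/5 0; 0 0 1]
T6·…·T1 = [-64/25 146/25 0; -23/25 72/25 0; 0 0 1]
det M = -2; M⁻¹ = [-36/25 73/25 0; -23/50 32/25 0; 0 0 1]
M⁻¹ · (87/25, 43/50)ᵀ = (-5/2, -1/2)ᵀ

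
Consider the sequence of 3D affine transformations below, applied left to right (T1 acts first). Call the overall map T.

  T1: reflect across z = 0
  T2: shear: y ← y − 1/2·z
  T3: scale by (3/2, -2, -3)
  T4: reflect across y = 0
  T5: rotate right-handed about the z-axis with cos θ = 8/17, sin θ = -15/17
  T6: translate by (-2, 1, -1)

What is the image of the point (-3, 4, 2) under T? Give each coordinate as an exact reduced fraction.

T1 reflect across z = 0: (-3, 4, 2) → (-3, 4, -2)
T2 shear: y ← y − 1/2·z: (-3, 4, -2) → (-3, 5, -2)
T3 scale by (3/2, -2, -3): (-3, 5, -2) → (-9/2, -10, 6)
T4 reflect across y = 0: (-9/2, -10, 6) → (-9/2, 10, 6)
T5 rotate right-handed about the z-axis with cos θ = 8/17, sin θ = -15/17: (-9/2, 10, 6) → (114/17, 295/34, 6)
T6 translate by (-2, 1, -1): (114/17, 295/34, 6) → (80/17, 329/34, 5)

T(p) = (80/17, 329/34, 5)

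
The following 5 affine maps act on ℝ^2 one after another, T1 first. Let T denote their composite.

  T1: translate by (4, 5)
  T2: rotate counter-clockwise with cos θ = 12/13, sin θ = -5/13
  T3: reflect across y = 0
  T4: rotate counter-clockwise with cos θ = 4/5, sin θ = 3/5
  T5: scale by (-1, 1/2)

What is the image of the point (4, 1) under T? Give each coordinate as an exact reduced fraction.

T1 translate by (4, 5): (4, 1) → (8, 6)
T2 rotate counter-clockwise with cos θ = 12/13, sin θ = -5/13: (8, 6) → (126/13, 32/13)
T3 reflect across y = 0: (126/13, 32/13) → (126/13, -32/13)
T4 rotate counter-clockwise with cos θ = 4/5, sin θ = 3/5: (126/13, -32/13) → (120/13, 50/13)
T5 scale by (-1, 1/2): (120/13, 50/13) → (-120/13, 25/13)

T(p) = (-120/13, 25/13)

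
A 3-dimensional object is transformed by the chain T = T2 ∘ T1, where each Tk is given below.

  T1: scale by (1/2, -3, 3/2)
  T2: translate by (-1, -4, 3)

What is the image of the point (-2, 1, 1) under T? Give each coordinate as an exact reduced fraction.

T(p) = (-2, -7, 9/2)

T1 scale by (1/2, -3, 3/2): (-2, 1, 1) → (-1, -3, 3/2)
T2 translate by (-1, -4, 3): (-1, -3, 3/2) → (-2, -7, 9/2)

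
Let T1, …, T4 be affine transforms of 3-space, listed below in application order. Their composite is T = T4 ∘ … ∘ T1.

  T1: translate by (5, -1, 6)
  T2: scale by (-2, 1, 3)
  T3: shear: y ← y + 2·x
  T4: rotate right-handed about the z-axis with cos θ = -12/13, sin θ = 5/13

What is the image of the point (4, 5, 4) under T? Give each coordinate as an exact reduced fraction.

T(p) = (376/13, 294/13, 30)

T1 translate by (5, -1, 6): (4, 5, 4) → (9, 4, 10)
T2 scale by (-2, 1, 3): (9, 4, 10) → (-18, 4, 30)
T3 shear: y ← y + 2·x: (-18, 4, 30) → (-18, -32, 30)
T4 rotate right-handed about the z-axis with cos θ = -12/13, sin θ = 5/13: (-18, -32, 30) → (376/13, 294/13, 30)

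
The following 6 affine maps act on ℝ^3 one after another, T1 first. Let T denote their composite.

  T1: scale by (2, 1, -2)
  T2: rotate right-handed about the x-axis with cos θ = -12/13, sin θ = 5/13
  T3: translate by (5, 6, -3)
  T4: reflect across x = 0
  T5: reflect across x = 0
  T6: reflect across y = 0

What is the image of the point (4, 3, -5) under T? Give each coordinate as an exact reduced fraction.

T(p) = (13, 8/13, -144/13)

T1 scale by (2, 1, -2): (4, 3, -5) → (8, 3, 10)
T2 rotate right-handed about the x-axis with cos θ = -12/13, sin θ = 5/13: (8, 3, 10) → (8, -86/13, -105/13)
T3 translate by (5, 6, -3): (8, -86/13, -105/13) → (13, -8/13, -144/13)
T4 reflect across x = 0: (13, -8/13, -144/13) → (-13, -8/13, -144/13)
T5 reflect across x = 0: (-13, -8/13, -144/13) → (13, -8/13, -144/13)
T6 reflect across y = 0: (13, -8/13, -144/13) → (13, 8/13, -144/13)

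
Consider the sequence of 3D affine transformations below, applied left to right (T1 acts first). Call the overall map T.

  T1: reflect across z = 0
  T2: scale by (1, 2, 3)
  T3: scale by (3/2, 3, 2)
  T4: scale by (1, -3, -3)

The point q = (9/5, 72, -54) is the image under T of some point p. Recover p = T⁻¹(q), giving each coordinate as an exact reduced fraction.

T1 = [1 0 0 0; 0 1 0 0; 0 0 -1 0; 0 0 0 1]
T2·T1 = [1 0 0 0; 0 2 0 0; 0 0 -3 0; 0 0 0 1]
T3·…·T1 = [3/2 0 0 0; 0 6 0 0; 0 0 -6 0; 0 0 0 1]
T4·…·T1 = [3/2 0 0 0; 0 -18 0 0; 0 0 18 0; 0 0 0 1]
det M = -486; M⁻¹ = [2/3 0 0 0; 0 -1/18 0 0; 0 0 1/18 0; 0 0 0 1]
M⁻¹ · (9/5, 72, -54)ᵀ = (6/5, -4, -3)ᵀ

p = (6/5, -4, -3)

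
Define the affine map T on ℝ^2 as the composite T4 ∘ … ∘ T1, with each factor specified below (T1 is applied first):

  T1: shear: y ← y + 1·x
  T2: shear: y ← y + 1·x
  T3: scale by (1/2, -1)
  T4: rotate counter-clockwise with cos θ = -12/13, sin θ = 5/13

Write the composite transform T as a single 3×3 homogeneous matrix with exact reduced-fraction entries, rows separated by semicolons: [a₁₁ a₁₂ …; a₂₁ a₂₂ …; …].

T = [4/13 5/13 0; 53/26 12/13 0; 0 0 1]

T1 = [1 0 0; 1 1 0; 0 0 1]
T2·T1 = [1 0 0; 2 1 0; 0 0 1]
T3·…·T1 = [1/2 0 0; -2 -1 0; 0 0 1]
T4·…·T1 = [4/13 5/13 0; 53/26 12/13 0; 0 0 1]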